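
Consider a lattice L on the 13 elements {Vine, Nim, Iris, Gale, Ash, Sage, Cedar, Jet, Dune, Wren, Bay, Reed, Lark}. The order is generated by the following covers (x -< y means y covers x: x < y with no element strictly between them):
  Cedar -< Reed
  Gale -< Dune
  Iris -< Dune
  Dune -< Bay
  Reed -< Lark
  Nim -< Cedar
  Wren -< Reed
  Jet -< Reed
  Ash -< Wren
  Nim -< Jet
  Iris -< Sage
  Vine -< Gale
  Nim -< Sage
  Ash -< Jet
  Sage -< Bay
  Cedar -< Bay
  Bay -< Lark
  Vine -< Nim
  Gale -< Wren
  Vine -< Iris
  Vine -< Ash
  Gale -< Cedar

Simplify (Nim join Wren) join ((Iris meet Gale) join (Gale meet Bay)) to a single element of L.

Reed

Nim ∨ Wren = Reed
Iris ∧ Gale = Vine
Gale ∧ Bay = Gale
Vine ∨ Gale = Gale
Reed ∨ Gale = Reed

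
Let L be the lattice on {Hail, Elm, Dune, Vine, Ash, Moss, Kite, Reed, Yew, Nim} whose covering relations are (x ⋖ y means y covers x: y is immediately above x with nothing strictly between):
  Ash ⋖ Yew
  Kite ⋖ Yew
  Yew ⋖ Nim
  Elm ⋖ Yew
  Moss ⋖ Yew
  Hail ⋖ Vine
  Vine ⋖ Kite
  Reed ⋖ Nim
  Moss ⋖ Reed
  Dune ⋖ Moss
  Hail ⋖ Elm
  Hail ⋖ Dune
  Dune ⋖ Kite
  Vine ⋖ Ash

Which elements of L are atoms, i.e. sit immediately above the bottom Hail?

Dune, Elm, Vine

The atoms are exactly the elements that cover Hail: Dune, Elm, Vine.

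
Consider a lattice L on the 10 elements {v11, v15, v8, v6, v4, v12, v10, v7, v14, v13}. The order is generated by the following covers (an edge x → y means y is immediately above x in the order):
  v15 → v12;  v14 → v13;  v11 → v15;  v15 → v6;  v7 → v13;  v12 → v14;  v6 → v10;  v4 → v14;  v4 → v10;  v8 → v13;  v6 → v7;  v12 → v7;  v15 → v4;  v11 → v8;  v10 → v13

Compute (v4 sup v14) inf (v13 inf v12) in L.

v12

v4 ∨ v14 = v14
v13 ∧ v12 = v12
v14 ∧ v12 = v12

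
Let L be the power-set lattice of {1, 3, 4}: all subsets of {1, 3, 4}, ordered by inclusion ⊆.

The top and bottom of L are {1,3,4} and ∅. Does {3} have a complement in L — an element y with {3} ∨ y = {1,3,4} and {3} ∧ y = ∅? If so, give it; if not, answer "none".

{1,4}

Need y with {3} ∨ y = {1,3,4} and {3} ∧ y = ∅.
Checking each element gives: {1,4}.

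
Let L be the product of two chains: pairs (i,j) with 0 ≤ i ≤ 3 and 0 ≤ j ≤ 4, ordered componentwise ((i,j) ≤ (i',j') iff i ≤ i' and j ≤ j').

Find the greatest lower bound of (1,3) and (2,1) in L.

In a product of chains, the meet is componentwise min, giving (1,1).

(1,1)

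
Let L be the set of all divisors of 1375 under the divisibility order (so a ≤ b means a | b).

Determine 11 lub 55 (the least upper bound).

55

Common upper bounds of {11, 55}: 1375, 275, 55.
The least among these is 55.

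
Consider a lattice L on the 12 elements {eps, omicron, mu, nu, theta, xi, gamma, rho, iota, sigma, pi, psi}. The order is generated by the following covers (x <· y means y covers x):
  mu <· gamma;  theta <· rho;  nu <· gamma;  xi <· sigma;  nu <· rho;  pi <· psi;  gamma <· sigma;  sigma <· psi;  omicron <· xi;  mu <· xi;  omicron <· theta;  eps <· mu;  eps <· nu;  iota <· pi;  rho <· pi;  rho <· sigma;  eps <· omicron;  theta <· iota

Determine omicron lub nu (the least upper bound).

Common upper bounds of {omicron, nu}: pi, psi, rho, sigma.
The least among these is rho.

rho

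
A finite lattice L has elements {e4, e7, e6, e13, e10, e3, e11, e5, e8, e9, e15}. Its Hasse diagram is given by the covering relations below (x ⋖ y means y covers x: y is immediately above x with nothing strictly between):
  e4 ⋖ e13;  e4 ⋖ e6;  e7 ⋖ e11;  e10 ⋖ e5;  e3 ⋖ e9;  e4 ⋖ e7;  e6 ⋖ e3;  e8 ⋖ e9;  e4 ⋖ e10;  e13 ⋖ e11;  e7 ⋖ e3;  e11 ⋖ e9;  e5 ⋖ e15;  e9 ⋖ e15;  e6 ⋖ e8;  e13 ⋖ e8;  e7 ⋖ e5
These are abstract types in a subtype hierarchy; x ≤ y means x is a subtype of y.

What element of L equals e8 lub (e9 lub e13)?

e9

e9 ∨ e13 = e9
e8 ∨ e9 = e9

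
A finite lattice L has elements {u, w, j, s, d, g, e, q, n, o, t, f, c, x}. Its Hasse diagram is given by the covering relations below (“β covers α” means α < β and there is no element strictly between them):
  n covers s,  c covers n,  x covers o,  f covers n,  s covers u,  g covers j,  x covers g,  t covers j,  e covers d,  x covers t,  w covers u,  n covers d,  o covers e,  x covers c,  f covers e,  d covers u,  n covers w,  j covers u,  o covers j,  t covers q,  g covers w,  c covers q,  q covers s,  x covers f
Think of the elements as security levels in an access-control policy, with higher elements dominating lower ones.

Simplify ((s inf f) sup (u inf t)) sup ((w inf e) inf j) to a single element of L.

s

s ∧ f = s
u ∧ t = u
s ∨ u = s
w ∧ e = u
u ∧ j = u
s ∨ u = s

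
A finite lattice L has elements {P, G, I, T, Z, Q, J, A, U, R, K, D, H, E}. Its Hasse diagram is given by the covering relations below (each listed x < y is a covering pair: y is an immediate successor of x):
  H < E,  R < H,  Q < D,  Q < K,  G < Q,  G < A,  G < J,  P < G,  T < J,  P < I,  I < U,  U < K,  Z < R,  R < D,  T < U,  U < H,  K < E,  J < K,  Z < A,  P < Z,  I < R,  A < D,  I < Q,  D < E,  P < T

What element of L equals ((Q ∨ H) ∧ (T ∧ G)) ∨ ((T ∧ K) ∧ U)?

Q ∨ H = E
T ∧ G = P
E ∧ P = P
T ∧ K = T
T ∧ U = T
P ∨ T = T

T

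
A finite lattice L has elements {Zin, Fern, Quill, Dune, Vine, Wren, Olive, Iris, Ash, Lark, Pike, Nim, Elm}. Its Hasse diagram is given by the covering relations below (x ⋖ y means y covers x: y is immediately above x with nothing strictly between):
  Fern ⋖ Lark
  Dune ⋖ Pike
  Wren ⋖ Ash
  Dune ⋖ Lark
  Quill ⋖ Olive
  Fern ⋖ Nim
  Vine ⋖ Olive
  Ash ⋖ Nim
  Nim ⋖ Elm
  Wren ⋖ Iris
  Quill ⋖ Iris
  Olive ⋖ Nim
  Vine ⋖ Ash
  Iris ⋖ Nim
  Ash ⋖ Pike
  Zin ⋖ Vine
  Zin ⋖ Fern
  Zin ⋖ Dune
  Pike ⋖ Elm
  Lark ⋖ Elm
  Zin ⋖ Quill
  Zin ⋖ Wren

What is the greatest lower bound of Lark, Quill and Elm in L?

Zin

Common lower bounds of {Lark, Quill, Elm}: Zin.
The greatest among these is Zin.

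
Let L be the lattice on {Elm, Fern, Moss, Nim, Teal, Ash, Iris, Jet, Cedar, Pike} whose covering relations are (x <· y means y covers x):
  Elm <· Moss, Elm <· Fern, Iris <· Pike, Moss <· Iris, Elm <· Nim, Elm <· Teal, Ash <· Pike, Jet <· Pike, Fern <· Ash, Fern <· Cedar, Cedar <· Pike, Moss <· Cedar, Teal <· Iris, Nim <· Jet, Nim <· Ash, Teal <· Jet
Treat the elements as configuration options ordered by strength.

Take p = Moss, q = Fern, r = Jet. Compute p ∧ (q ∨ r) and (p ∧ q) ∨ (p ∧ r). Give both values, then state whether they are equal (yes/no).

q ∨ r = Pike, so p ∧ (q ∨ r) = Moss ∧ Pike = Moss.
p ∧ q = Elm and p ∧ r = Elm, so (p ∧ q) ∨ (p ∧ r) = Elm ∨ Elm = Elm.
Equal: no.

Moss; Elm; no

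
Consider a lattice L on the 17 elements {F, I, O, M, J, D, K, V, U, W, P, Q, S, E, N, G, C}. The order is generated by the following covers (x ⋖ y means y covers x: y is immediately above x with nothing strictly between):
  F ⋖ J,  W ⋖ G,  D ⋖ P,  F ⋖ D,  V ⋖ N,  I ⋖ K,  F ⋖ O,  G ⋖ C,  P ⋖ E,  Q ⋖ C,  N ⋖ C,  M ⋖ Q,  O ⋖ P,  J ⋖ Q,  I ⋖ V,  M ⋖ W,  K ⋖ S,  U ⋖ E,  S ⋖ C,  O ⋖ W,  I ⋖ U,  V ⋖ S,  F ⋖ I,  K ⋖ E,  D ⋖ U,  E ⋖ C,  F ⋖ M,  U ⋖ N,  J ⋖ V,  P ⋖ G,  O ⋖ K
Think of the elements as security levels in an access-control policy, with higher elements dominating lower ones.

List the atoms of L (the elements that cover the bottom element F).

The atoms are exactly the elements that cover F: D, I, J, M, O.

D, I, J, M, O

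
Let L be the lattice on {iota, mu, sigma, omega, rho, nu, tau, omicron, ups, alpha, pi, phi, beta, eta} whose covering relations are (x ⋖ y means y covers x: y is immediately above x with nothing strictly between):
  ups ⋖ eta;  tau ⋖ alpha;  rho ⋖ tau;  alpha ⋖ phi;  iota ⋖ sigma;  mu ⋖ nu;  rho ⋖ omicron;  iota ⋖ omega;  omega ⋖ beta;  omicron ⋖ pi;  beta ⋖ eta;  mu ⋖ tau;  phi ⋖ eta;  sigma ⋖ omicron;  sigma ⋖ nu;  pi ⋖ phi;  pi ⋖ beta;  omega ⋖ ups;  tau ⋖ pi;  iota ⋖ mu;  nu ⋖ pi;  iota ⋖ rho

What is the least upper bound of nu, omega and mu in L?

Common upper bounds of {nu, omega, mu}: beta, eta.
The least among these is beta.

beta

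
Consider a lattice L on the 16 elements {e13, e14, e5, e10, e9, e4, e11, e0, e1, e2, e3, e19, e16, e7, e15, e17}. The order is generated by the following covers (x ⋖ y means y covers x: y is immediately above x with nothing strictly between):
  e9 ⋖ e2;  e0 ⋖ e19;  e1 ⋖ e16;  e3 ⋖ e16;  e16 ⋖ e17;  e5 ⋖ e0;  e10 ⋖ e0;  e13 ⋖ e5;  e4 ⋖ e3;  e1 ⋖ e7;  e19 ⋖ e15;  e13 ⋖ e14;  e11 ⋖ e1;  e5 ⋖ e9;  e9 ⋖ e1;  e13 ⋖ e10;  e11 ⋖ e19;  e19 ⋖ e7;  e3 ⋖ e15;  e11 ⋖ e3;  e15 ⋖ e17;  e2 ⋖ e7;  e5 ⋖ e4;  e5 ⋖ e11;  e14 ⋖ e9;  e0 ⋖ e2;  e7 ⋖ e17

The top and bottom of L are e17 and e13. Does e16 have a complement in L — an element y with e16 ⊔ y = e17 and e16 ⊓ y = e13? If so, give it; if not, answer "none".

Need y with e16 ∨ y = e17 and e16 ∧ y = e13.
Checking each element gives: e10.

e10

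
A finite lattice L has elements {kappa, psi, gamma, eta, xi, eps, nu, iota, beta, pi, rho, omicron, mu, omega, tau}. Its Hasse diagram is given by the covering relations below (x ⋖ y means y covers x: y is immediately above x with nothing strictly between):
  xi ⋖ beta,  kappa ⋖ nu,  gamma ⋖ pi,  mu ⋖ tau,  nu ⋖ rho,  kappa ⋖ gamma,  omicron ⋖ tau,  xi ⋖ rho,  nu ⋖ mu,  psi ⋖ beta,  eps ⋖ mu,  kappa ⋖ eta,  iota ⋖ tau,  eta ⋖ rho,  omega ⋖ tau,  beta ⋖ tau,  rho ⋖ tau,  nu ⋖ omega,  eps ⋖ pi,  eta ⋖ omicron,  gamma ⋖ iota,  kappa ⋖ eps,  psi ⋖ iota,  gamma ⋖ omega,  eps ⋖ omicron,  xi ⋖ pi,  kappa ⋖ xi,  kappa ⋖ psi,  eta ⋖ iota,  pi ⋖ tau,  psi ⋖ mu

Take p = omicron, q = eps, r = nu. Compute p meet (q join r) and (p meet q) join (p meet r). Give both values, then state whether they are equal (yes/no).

q join r = mu, so p meet (q join r) = omicron meet mu = eps.
p meet q = eps and p meet r = kappa, so (p meet q) join (p meet r) = eps join kappa = eps.
Equal: yes.

eps; eps; yes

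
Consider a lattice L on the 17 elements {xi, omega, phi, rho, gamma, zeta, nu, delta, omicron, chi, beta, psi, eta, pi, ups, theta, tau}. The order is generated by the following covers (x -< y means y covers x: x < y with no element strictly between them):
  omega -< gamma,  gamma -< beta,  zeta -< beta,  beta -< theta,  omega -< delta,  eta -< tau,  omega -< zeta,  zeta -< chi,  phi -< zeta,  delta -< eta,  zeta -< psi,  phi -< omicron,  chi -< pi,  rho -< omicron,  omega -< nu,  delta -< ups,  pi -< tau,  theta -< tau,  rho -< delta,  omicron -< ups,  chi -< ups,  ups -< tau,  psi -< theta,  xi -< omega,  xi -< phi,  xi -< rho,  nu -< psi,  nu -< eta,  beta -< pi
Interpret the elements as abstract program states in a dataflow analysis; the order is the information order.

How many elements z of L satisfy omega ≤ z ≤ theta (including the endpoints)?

7

The interval [omega, theta] = {beta, gamma, nu, omega, psi, theta, zeta}, which has 7 elements.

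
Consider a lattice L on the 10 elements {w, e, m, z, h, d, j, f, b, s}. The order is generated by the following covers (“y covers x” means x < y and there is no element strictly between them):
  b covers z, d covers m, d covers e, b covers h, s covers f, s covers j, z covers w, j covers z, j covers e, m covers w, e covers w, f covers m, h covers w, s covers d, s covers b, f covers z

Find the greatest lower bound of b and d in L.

w

Common lower bounds of {b, d}: w.
The greatest among these is w.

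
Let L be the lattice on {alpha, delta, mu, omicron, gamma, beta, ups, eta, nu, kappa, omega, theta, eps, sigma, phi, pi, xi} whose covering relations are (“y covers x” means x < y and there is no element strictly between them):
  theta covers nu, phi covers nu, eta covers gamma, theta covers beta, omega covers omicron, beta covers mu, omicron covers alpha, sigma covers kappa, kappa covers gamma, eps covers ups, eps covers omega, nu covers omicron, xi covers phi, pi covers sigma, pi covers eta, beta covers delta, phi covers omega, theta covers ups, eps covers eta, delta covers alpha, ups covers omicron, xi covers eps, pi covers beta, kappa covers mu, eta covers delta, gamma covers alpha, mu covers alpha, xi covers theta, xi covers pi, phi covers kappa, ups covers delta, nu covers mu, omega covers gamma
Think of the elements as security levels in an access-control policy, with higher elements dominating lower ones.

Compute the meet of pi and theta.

beta

Common lower bounds of {pi, theta}: alpha, beta, delta, mu.
The greatest among these is beta.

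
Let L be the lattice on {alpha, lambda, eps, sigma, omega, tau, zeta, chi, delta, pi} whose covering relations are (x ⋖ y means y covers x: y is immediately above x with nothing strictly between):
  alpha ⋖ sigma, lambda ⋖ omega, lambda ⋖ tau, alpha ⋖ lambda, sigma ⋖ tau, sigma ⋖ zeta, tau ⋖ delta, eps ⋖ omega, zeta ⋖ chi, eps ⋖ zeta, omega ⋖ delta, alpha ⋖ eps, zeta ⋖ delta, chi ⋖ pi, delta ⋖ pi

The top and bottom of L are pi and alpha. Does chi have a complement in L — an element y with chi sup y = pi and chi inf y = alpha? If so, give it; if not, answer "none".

lambda

Need y with chi ∨ y = pi and chi ∧ y = alpha.
Checking each element gives: lambda.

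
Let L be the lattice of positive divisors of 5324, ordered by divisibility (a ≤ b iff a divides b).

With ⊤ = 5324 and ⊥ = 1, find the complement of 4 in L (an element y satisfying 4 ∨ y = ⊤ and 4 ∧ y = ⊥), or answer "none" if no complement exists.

Need y with 4 ∨ y = 5324 and 4 ∧ y = 1.
Checking each element gives: 1331.

1331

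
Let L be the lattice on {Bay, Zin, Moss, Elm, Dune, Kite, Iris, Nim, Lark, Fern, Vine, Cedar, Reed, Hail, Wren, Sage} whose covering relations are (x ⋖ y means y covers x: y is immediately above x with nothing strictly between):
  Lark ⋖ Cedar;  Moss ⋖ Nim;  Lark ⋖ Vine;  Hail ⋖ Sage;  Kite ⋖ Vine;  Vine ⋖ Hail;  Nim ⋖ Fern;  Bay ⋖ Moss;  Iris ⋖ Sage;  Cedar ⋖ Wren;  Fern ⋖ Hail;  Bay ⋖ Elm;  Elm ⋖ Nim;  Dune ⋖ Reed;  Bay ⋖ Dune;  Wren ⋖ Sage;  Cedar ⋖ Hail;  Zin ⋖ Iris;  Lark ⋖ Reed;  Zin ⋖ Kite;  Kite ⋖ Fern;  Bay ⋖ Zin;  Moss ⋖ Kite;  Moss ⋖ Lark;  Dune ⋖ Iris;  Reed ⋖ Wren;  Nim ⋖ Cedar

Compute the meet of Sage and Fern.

Common lower bounds of {Sage, Fern}: Bay, Elm, Fern, Kite, Moss, Nim, Zin.
The greatest among these is Fern.

Fern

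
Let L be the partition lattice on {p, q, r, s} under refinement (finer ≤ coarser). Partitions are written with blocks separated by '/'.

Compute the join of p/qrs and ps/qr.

pqrs

Common upper bounds of {p/qrs, ps/qr}: pqrs.
The least among these is pqrs.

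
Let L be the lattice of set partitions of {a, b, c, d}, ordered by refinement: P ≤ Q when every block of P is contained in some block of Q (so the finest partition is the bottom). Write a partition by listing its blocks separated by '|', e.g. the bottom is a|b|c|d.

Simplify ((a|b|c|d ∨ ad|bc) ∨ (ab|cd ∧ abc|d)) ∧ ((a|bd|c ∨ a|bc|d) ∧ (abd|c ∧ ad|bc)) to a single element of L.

a|b|c|d ∨ ad|bc = ad|bc
ab|cd ∧ abc|d = ab|c|d
ad|bc ∨ ab|c|d = abcd
a|bd|c ∨ a|bc|d = a|bcd
abd|c ∧ ad|bc = ad|b|c
a|bcd ∧ ad|b|c = a|b|c|d
abcd ∧ a|b|c|d = a|b|c|d

a|b|c|d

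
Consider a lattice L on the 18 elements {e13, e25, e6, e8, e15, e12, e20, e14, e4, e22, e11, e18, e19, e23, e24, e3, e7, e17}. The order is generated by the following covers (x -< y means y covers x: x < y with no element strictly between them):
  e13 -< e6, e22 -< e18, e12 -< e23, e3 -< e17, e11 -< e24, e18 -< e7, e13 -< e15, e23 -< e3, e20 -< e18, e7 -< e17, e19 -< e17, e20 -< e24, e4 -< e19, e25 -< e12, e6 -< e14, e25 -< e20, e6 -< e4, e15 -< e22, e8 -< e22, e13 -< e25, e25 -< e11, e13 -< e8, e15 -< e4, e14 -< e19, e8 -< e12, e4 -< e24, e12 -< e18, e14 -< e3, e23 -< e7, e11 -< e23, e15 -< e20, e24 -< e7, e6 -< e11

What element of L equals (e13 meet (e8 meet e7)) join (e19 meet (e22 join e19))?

e19

e8 ∧ e7 = e8
e13 ∧ e8 = e13
e22 ∨ e19 = e17
e19 ∧ e17 = e19
e13 ∨ e19 = e19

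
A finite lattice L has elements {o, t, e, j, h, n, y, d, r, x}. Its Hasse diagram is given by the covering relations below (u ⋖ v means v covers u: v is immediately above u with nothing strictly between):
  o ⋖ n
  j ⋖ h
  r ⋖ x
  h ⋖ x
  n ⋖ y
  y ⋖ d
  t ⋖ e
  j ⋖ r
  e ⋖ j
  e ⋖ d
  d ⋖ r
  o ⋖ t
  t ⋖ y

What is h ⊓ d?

e

Common lower bounds of {h, d}: e, o, t.
The greatest among these is e.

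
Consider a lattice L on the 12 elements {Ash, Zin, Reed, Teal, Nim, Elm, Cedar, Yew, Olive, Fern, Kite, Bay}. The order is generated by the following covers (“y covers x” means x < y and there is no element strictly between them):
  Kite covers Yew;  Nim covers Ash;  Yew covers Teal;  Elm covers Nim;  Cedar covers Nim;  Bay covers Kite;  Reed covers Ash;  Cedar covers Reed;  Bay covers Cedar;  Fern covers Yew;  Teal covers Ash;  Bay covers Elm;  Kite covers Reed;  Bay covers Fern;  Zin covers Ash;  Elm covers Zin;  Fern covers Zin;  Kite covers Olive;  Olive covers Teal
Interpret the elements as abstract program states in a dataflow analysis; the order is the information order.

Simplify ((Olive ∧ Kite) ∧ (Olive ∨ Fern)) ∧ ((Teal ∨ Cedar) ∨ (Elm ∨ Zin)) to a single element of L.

Olive

Olive ∧ Kite = Olive
Olive ∨ Fern = Bay
Olive ∧ Bay = Olive
Teal ∨ Cedar = Bay
Elm ∨ Zin = Elm
Bay ∨ Elm = Bay
Olive ∧ Bay = Olive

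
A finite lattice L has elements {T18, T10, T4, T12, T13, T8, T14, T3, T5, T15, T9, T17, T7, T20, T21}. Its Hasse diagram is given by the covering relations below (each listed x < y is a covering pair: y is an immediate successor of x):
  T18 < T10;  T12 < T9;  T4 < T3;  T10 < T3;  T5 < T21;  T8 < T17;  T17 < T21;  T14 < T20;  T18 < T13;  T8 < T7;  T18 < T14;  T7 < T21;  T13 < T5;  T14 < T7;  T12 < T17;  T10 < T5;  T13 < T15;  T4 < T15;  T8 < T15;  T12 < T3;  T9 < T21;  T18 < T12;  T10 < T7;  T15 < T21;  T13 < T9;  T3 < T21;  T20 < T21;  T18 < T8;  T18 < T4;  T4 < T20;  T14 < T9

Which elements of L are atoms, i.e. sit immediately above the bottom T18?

The atoms are exactly the elements that cover T18: T10, T12, T13, T14, T4, T8.

T10, T12, T13, T14, T4, T8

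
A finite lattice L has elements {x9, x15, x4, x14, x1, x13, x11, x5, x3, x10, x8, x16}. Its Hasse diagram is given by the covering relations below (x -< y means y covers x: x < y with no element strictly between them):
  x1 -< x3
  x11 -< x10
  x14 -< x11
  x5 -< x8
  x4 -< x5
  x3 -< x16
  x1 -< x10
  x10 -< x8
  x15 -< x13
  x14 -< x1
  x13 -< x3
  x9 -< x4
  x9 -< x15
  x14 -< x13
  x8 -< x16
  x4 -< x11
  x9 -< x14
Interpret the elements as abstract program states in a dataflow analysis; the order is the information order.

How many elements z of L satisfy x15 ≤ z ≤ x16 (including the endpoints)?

4

The interval [x15, x16] = {x13, x15, x16, x3}, which has 4 elements.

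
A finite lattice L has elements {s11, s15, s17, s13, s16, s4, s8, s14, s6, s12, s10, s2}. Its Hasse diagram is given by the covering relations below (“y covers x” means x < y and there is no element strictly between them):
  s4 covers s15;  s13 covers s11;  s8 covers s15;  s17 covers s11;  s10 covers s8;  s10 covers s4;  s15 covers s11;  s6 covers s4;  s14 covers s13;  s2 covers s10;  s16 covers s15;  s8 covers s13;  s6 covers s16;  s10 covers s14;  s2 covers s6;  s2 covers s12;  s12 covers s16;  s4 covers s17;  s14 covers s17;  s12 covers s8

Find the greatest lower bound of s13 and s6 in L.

s11

Common lower bounds of {s13, s6}: s11.
The greatest among these is s11.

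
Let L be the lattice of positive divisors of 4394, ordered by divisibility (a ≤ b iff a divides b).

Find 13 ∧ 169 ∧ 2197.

In the divisibility order, the meet is the greatest common divisor: gcd(13, 169, 2197) = 13.

13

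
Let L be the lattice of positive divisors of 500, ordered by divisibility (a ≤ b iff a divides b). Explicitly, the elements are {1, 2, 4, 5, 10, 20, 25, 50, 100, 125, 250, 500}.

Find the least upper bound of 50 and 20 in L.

Common upper bounds of {50, 20}: 100, 500.
The least among these is 100.

100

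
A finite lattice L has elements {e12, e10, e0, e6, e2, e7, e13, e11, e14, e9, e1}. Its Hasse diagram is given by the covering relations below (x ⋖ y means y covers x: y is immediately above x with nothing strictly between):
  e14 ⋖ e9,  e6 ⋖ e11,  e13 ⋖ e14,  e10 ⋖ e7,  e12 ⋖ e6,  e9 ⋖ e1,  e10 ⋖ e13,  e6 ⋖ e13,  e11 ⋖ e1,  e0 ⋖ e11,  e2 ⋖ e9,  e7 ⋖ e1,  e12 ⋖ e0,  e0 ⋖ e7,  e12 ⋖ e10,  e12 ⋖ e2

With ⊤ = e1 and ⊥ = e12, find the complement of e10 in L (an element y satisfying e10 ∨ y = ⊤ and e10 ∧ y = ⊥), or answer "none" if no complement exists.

Need y with e10 ∨ y = e1 and e10 ∧ y = e12.
Checking each element gives: e11.

e11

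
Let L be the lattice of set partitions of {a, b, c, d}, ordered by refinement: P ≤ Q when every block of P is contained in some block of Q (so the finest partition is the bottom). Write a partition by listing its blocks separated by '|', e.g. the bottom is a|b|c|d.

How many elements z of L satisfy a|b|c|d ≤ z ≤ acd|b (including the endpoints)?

5

The interval [a|b|c|d, acd|b] = {acd|b, ac|b|d, ad|b|c, a|b|cd, a|b|c|d}, which has 5 elements.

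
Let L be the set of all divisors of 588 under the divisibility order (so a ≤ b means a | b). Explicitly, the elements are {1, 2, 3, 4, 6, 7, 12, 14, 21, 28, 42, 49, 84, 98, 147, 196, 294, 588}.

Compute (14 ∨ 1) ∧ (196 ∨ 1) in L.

14

14 ∨ 1 = 14
196 ∨ 1 = 196
14 ∧ 196 = 14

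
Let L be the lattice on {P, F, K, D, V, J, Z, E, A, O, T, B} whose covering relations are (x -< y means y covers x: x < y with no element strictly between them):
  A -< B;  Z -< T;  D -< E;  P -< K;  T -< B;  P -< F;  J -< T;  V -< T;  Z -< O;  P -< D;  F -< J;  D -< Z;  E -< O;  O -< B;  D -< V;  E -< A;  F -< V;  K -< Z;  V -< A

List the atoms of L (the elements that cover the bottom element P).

D, F, K

The atoms are exactly the elements that cover P: D, F, K.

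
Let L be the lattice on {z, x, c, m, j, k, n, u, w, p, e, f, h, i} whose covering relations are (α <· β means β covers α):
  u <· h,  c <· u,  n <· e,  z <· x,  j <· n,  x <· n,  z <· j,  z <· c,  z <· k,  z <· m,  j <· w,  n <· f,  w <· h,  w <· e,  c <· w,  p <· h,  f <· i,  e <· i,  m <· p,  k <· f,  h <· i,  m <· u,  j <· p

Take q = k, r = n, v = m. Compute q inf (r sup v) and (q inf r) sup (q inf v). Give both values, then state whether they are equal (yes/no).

k; z; no

r sup v = i, so q inf (r sup v) = k inf i = k.
q inf r = z and q inf v = z, so (q inf r) sup (q inf v) = z sup z = z.
Equal: no.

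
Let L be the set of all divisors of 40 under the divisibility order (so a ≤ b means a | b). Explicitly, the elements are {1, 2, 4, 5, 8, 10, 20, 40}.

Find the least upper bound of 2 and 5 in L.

Common upper bounds of {2, 5}: 10, 20, 40.
The least among these is 10.

10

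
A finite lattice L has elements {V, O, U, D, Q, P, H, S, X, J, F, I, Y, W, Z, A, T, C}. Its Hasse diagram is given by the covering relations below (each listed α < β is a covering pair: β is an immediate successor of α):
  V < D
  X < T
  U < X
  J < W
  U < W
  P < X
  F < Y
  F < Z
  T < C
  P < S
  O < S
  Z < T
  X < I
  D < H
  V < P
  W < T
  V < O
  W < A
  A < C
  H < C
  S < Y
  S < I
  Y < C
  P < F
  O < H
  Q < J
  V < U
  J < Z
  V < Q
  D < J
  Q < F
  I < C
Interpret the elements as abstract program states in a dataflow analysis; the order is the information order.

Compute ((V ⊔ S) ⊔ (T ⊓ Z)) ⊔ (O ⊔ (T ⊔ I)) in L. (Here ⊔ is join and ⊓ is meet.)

C

V ∨ S = S
T ∧ Z = Z
S ∨ Z = C
T ∨ I = C
O ∨ C = C
C ∨ C = C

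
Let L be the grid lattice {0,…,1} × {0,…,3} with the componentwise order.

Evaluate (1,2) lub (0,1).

(1,2)

(1,2) ∨ (0,1) = (1,2)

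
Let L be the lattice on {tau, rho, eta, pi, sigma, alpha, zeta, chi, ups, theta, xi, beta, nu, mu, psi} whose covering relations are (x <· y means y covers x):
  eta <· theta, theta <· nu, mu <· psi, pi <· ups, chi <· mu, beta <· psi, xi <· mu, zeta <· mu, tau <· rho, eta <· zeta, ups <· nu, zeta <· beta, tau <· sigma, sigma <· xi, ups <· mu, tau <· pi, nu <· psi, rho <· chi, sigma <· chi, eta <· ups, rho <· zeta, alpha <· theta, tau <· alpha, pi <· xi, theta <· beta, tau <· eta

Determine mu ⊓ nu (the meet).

ups

Common lower bounds of {mu, nu}: eta, pi, tau, ups.
The greatest among these is ups.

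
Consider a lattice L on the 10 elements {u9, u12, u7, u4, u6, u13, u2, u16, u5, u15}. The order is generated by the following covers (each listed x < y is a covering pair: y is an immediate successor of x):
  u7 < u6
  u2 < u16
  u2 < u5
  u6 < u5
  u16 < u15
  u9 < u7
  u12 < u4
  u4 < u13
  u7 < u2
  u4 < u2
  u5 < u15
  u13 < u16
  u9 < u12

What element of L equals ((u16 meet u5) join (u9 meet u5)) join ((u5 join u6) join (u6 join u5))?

u5

u16 ∧ u5 = u2
u9 ∧ u5 = u9
u2 ∨ u9 = u2
u5 ∨ u6 = u5
u6 ∨ u5 = u5
u5 ∨ u5 = u5
u2 ∨ u5 = u5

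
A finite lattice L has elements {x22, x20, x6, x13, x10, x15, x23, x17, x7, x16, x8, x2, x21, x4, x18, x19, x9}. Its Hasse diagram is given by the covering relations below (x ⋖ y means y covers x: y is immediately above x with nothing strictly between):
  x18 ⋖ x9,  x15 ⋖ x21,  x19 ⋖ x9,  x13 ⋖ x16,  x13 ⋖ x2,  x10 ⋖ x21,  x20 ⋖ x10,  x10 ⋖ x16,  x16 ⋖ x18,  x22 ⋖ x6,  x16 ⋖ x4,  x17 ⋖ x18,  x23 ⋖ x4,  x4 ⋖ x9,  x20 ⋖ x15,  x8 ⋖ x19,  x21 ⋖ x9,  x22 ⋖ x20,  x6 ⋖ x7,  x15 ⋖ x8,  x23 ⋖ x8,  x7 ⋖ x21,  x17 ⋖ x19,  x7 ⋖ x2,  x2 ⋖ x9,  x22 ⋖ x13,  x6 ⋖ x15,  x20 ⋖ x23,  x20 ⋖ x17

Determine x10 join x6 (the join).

Common upper bounds of {x10, x6}: x21, x9.
The least among these is x21.

x21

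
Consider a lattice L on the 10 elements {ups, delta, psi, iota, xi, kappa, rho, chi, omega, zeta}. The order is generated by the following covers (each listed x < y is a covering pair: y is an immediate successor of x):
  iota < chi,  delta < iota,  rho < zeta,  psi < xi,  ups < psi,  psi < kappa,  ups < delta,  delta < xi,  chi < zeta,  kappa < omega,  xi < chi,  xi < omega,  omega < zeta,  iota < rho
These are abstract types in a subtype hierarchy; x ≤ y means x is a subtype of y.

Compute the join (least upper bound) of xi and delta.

Common upper bounds of {xi, delta}: chi, omega, xi, zeta.
The least among these is xi.

xi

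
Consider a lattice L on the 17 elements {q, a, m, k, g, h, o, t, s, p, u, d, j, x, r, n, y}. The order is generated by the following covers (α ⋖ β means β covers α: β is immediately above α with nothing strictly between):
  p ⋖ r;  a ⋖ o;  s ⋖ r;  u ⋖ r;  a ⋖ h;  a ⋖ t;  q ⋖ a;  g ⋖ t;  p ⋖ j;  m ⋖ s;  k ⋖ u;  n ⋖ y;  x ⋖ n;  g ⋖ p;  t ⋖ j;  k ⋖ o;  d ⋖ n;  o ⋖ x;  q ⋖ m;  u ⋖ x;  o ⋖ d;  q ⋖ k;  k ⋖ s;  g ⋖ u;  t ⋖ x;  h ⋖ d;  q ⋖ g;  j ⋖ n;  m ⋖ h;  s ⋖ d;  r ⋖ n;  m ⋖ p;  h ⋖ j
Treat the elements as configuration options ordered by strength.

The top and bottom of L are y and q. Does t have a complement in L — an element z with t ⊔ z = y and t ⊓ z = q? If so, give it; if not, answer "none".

For every candidate z, either t ∨ z ≠ y or t ∧ z ≠ q; no complement exists.

none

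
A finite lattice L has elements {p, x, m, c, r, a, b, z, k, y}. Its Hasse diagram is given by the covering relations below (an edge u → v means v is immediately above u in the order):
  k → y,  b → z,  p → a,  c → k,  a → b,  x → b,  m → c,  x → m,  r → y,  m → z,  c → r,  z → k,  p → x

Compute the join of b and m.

z

Common upper bounds of {b, m}: k, y, z.
The least among these is z.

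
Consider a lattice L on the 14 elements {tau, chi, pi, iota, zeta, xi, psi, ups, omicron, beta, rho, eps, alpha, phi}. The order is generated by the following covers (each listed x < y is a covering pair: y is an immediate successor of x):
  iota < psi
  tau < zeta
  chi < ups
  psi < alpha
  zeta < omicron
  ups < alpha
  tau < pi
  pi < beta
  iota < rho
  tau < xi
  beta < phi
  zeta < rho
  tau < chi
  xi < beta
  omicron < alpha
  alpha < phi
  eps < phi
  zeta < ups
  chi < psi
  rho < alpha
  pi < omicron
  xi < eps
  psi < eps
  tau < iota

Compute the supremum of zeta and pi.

Common upper bounds of {zeta, pi}: alpha, omicron, phi.
The least among these is omicron.

omicron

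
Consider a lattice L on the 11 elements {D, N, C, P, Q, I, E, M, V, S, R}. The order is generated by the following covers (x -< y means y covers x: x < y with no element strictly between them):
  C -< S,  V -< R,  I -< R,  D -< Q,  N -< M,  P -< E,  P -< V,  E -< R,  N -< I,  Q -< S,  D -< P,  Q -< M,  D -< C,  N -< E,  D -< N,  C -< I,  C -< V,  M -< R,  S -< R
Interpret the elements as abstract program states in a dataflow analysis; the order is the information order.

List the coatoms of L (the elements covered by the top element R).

E, I, M, S, V

The coatoms are exactly the elements covered by R: E, I, M, S, V.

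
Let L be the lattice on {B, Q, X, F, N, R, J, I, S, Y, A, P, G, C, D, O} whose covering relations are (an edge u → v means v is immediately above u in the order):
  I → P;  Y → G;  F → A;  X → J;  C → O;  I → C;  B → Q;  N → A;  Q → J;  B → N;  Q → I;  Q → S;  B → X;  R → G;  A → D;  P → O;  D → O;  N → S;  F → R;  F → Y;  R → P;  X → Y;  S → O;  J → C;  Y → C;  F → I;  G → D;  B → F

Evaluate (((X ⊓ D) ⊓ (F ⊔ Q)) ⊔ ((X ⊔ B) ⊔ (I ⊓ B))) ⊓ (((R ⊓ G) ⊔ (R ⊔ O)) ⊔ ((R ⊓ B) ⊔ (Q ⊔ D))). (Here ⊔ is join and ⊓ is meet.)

X ∧ D = X
F ∨ Q = I
X ∧ I = B
X ∨ B = X
I ∧ B = B
X ∨ B = X
B ∨ X = X
R ∧ G = R
R ∨ O = O
R ∨ O = O
R ∧ B = B
Q ∨ D = O
B ∨ O = O
O ∨ O = O
X ∧ O = X

X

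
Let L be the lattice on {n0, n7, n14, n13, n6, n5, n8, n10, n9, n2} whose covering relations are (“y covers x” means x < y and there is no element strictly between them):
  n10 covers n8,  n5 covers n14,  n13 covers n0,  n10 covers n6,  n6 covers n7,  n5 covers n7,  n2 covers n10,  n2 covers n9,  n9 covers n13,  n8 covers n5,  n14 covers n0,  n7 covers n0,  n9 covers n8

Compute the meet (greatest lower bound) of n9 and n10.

n8

Common lower bounds of {n9, n10}: n0, n14, n5, n7, n8.
The greatest among these is n8.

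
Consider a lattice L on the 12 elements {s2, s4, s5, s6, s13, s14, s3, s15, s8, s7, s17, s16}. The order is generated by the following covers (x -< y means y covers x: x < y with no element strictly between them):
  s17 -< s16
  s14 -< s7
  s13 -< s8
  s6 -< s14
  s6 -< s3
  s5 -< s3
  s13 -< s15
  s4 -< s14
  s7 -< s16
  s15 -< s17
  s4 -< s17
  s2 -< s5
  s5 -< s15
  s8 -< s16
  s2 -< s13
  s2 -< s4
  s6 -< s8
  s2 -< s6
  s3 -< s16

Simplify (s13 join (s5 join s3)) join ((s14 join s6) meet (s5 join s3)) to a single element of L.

s5 ∨ s3 = s3
s13 ∨ s3 = s16
s14 ∨ s6 = s14
s5 ∨ s3 = s3
s14 ∧ s3 = s6
s16 ∨ s6 = s16

s16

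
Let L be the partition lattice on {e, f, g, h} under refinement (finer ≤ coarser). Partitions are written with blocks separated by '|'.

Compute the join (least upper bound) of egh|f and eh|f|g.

The join of egh|f and eh|f|g merges any blocks that overlap across the partitions, giving egh|f.

egh|f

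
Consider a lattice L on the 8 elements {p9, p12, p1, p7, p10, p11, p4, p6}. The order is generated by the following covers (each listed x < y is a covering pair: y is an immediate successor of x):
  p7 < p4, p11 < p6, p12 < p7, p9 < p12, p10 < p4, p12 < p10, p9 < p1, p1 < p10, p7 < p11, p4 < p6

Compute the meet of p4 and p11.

Common lower bounds of {p4, p11}: p12, p7, p9.
The greatest among these is p7.

p7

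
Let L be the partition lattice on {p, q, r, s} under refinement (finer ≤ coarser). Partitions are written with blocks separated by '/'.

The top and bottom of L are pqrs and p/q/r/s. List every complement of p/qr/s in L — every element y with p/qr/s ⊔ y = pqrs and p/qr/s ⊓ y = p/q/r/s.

pq/rs, pqs/r, pr/qs, prs/q

Need y with p/qr/s ∨ y = pqrs and p/qr/s ∧ y = p/q/r/s.
Checking each element gives: pq/rs, pqs/r, pr/qs, prs/q.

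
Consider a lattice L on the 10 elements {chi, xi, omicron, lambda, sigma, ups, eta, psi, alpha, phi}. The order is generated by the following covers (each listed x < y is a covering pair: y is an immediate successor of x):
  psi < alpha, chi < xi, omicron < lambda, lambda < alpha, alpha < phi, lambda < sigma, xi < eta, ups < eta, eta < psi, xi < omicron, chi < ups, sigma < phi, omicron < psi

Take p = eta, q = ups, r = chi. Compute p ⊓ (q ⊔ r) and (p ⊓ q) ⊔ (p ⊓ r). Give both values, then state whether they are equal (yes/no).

ups; ups; yes

q ⊔ r = ups, so p ⊓ (q ⊔ r) = eta ⊓ ups = ups.
p ⊓ q = ups and p ⊓ r = chi, so (p ⊓ q) ⊔ (p ⊓ r) = ups ⊔ chi = ups.
Equal: yes.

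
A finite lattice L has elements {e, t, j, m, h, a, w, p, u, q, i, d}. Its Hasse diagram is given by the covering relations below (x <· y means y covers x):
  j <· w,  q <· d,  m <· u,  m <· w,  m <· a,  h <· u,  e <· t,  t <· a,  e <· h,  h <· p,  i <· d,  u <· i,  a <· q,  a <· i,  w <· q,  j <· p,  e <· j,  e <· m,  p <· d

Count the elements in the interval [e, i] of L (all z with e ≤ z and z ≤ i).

7

The interval [e, i] = {a, e, h, i, m, t, u}, which has 7 elements.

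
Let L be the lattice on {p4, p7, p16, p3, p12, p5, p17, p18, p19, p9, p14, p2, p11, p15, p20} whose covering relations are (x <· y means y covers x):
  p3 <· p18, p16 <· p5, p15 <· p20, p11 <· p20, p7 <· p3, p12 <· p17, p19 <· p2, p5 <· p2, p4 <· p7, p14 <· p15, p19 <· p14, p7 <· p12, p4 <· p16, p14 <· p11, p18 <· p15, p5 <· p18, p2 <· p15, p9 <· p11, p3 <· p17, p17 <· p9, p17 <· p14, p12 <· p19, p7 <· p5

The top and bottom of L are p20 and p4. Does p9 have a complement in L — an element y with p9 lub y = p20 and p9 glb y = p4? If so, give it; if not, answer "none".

p16

Need y with p9 ∨ y = p20 and p9 ∧ y = p4.
Checking each element gives: p16.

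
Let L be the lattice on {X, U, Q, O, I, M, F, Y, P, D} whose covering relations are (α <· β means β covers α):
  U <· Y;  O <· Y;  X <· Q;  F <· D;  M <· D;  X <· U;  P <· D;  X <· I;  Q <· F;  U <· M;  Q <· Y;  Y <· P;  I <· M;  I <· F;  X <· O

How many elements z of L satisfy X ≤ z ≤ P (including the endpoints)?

The interval [X, P] = {O, P, Q, U, X, Y}, which has 6 elements.

6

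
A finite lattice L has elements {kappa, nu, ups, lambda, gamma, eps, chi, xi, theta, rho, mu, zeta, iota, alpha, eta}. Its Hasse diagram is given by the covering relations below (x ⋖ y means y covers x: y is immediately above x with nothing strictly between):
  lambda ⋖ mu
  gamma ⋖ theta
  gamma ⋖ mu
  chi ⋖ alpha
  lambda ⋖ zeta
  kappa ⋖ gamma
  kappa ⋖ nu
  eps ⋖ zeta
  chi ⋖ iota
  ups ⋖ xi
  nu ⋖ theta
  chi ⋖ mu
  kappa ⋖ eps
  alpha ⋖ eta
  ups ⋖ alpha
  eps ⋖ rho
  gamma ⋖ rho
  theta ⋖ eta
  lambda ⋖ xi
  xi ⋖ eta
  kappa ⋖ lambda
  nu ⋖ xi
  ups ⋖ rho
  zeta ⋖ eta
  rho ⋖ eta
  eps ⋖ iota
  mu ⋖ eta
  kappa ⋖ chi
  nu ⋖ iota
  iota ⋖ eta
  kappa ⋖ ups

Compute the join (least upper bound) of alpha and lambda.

eta

Common upper bounds of {alpha, lambda}: eta.
The least among these is eta.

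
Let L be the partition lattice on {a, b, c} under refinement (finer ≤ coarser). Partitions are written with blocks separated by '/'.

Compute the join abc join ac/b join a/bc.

The join of abc, ac/b, a/bc merges any blocks that overlap across the partitions, giving abc.

abc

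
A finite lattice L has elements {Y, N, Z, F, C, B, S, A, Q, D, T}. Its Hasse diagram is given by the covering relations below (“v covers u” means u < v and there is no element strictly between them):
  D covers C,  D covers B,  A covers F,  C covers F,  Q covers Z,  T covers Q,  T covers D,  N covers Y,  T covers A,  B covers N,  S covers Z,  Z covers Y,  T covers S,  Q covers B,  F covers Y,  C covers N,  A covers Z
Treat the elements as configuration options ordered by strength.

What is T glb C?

Common lower bounds of {T, C}: C, F, N, Y.
The greatest among these is C.

C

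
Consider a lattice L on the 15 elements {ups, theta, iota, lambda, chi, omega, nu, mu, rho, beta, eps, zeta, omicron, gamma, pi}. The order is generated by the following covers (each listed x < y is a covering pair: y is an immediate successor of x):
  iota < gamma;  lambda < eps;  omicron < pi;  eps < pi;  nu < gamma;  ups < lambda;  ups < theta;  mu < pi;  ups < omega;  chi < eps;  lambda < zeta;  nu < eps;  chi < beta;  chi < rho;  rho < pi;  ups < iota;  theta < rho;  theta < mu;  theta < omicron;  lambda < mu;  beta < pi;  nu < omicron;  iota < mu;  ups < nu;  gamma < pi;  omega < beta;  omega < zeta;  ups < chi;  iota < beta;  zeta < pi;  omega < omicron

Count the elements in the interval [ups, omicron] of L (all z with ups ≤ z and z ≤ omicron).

The interval [ups, omicron] = {nu, omega, omicron, theta, ups}, which has 5 elements.

5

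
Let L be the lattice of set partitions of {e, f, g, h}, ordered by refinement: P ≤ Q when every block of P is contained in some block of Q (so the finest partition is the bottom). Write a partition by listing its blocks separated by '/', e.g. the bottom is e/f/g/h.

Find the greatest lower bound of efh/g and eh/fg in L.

Common lower bounds of {efh/g, eh/fg}: e/f/g/h, eh/f/g.
The greatest among these is eh/f/g.

eh/f/g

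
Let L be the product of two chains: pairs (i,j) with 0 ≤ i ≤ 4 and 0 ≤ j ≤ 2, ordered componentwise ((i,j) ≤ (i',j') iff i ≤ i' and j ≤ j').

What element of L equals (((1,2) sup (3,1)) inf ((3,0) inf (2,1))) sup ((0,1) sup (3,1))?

(1,2) ∨ (3,1) = (3,2)
(3,0) ∧ (2,1) = (2,0)
(3,2) ∧ (2,0) = (2,0)
(0,1) ∨ (3,1) = (3,1)
(2,0) ∨ (3,1) = (3,1)

(3,1)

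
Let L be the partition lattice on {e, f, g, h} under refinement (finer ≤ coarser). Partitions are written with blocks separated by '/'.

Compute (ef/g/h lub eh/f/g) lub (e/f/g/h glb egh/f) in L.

ef/g/h ∨ eh/f/g = efh/g
e/f/g/h ∧ egh/f = e/f/g/h
efh/g ∨ e/f/g/h = efh/g

efh/g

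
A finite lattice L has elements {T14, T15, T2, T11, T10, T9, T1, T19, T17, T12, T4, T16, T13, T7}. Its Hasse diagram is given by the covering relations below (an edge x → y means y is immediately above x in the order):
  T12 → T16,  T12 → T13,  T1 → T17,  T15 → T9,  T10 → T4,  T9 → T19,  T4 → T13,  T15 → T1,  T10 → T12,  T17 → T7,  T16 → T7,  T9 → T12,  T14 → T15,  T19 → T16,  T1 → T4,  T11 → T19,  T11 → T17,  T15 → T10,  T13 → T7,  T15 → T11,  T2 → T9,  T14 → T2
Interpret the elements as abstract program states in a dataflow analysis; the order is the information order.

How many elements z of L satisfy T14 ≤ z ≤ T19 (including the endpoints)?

6

The interval [T14, T19] = {T11, T14, T15, T19, T2, T9}, which has 6 elements.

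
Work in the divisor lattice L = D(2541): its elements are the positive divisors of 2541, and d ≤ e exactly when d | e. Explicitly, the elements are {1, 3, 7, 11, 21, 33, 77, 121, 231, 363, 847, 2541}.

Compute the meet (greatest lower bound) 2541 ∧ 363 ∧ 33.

33

In the divisibility order, the meet is the greatest common divisor: gcd(2541, 363, 33) = 33.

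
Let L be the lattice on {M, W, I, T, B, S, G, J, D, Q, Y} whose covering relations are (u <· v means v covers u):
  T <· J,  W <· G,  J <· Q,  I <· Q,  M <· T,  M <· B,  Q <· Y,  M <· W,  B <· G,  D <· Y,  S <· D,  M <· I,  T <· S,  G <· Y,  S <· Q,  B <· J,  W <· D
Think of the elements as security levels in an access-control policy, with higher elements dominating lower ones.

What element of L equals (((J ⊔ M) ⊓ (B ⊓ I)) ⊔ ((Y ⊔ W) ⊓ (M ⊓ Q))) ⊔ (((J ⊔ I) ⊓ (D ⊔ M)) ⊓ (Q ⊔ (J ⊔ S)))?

S

J ∨ M = J
B ∧ I = M
J ∧ M = M
Y ∨ W = Y
M ∧ Q = M
Y ∧ M = M
M ∨ M = M
J ∨ I = Q
D ∨ M = D
Q ∧ D = S
J ∨ S = Q
Q ∨ Q = Q
S ∧ Q = S
M ∨ S = S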